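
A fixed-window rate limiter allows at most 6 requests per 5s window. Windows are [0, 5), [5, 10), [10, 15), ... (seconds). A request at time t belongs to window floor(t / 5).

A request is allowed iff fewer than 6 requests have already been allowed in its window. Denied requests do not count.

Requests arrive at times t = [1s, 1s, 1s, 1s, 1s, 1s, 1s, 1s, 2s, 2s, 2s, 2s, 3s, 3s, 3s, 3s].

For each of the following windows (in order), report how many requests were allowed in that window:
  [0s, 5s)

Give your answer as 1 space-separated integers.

Answer: 6

Derivation:
Processing requests:
  req#1 t=1s (window 0): ALLOW
  req#2 t=1s (window 0): ALLOW
  req#3 t=1s (window 0): ALLOW
  req#4 t=1s (window 0): ALLOW
  req#5 t=1s (window 0): ALLOW
  req#6 t=1s (window 0): ALLOW
  req#7 t=1s (window 0): DENY
  req#8 t=1s (window 0): DENY
  req#9 t=2s (window 0): DENY
  req#10 t=2s (window 0): DENY
  req#11 t=2s (window 0): DENY
  req#12 t=2s (window 0): DENY
  req#13 t=3s (window 0): DENY
  req#14 t=3s (window 0): DENY
  req#15 t=3s (window 0): DENY
  req#16 t=3s (window 0): DENY

Allowed counts by window: 6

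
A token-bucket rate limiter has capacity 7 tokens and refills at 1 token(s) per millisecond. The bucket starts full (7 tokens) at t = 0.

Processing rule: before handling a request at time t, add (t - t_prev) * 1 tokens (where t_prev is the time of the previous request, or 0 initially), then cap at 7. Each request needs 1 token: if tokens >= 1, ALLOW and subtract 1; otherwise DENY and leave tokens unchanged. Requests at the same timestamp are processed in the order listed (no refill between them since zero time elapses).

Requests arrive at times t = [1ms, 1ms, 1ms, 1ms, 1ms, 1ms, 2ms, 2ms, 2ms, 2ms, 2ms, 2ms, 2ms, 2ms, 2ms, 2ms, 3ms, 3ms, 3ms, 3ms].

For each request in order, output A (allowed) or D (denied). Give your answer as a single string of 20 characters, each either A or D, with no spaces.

Simulating step by step:
  req#1 t=1ms: ALLOW
  req#2 t=1ms: ALLOW
  req#3 t=1ms: ALLOW
  req#4 t=1ms: ALLOW
  req#5 t=1ms: ALLOW
  req#6 t=1ms: ALLOW
  req#7 t=2ms: ALLOW
  req#8 t=2ms: ALLOW
  req#9 t=2ms: DENY
  req#10 t=2ms: DENY
  req#11 t=2ms: DENY
  req#12 t=2ms: DENY
  req#13 t=2ms: DENY
  req#14 t=2ms: DENY
  req#15 t=2ms: DENY
  req#16 t=2ms: DENY
  req#17 t=3ms: ALLOW
  req#18 t=3ms: DENY
  req#19 t=3ms: DENY
  req#20 t=3ms: DENY

Answer: AAAAAAAADDDDDDDDADDD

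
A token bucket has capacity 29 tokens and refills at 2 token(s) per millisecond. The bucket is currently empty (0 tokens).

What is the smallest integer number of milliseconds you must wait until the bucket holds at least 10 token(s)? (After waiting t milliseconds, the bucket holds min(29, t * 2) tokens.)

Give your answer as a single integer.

Need t * 2 >= 10, so t >= 10/2.
Smallest integer t = ceil(10/2) = 5.

Answer: 5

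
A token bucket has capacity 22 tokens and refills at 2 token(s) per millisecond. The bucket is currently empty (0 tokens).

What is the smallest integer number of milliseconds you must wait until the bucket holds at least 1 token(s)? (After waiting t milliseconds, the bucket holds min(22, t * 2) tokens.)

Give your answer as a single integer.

Need t * 2 >= 1, so t >= 1/2.
Smallest integer t = ceil(1/2) = 1.

Answer: 1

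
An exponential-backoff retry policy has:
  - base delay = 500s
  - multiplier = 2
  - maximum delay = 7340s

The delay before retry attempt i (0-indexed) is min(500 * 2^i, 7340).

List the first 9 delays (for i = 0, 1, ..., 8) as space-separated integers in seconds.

Answer: 500 1000 2000 4000 7340 7340 7340 7340 7340

Derivation:
Computing each delay:
  i=0: min(500*2^0, 7340) = 500
  i=1: min(500*2^1, 7340) = 1000
  i=2: min(500*2^2, 7340) = 2000
  i=3: min(500*2^3, 7340) = 4000
  i=4: min(500*2^4, 7340) = 7340
  i=5: min(500*2^5, 7340) = 7340
  i=6: min(500*2^6, 7340) = 7340
  i=7: min(500*2^7, 7340) = 7340
  i=8: min(500*2^8, 7340) = 7340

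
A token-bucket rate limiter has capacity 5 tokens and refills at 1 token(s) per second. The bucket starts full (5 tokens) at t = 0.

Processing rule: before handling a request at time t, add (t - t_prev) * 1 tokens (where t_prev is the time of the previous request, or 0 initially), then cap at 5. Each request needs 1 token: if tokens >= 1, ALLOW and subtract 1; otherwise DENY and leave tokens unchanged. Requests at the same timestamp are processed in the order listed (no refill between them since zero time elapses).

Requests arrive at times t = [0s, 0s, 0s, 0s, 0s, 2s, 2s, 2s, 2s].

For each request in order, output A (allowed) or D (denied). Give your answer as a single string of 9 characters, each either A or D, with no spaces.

Simulating step by step:
  req#1 t=0s: ALLOW
  req#2 t=0s: ALLOW
  req#3 t=0s: ALLOW
  req#4 t=0s: ALLOW
  req#5 t=0s: ALLOW
  req#6 t=2s: ALLOW
  req#7 t=2s: ALLOW
  req#8 t=2s: DENY
  req#9 t=2s: DENY

Answer: AAAAAAADD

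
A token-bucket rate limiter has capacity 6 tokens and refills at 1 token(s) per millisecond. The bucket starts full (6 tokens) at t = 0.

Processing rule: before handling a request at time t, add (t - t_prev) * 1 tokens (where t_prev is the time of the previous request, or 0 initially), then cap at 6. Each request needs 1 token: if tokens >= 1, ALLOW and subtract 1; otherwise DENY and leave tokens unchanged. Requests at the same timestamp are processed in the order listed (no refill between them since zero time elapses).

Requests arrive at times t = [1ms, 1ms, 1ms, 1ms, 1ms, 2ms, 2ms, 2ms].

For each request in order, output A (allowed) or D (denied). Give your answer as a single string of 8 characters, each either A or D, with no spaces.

Simulating step by step:
  req#1 t=1ms: ALLOW
  req#2 t=1ms: ALLOW
  req#3 t=1ms: ALLOW
  req#4 t=1ms: ALLOW
  req#5 t=1ms: ALLOW
  req#6 t=2ms: ALLOW
  req#7 t=2ms: ALLOW
  req#8 t=2ms: DENY

Answer: AAAAAAAD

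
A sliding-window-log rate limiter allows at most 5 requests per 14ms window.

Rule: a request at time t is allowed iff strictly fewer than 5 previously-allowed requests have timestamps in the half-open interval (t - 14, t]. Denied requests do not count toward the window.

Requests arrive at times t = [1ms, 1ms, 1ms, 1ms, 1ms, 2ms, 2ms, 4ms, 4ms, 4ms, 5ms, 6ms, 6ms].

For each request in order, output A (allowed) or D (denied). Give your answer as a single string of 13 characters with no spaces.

Tracking allowed requests in the window:
  req#1 t=1ms: ALLOW
  req#2 t=1ms: ALLOW
  req#3 t=1ms: ALLOW
  req#4 t=1ms: ALLOW
  req#5 t=1ms: ALLOW
  req#6 t=2ms: DENY
  req#7 t=2ms: DENY
  req#8 t=4ms: DENY
  req#9 t=4ms: DENY
  req#10 t=4ms: DENY
  req#11 t=5ms: DENY
  req#12 t=6ms: DENY
  req#13 t=6ms: DENY

Answer: AAAAADDDDDDDD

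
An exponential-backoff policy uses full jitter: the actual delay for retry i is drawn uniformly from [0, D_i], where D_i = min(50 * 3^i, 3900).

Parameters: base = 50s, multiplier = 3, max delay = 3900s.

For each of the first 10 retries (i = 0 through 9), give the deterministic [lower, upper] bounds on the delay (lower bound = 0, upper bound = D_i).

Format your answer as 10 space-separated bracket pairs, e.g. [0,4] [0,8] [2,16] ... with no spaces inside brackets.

Computing bounds per retry:
  i=0: D_i=min(50*3^0,3900)=50, bounds=[0,50]
  i=1: D_i=min(50*3^1,3900)=150, bounds=[0,150]
  i=2: D_i=min(50*3^2,3900)=450, bounds=[0,450]
  i=3: D_i=min(50*3^3,3900)=1350, bounds=[0,1350]
  i=4: D_i=min(50*3^4,3900)=3900, bounds=[0,3900]
  i=5: D_i=min(50*3^5,3900)=3900, bounds=[0,3900]
  i=6: D_i=min(50*3^6,3900)=3900, bounds=[0,3900]
  i=7: D_i=min(50*3^7,3900)=3900, bounds=[0,3900]
  i=8: D_i=min(50*3^8,3900)=3900, bounds=[0,3900]
  i=9: D_i=min(50*3^9,3900)=3900, bounds=[0,3900]

Answer: [0,50] [0,150] [0,450] [0,1350] [0,3900] [0,3900] [0,3900] [0,3900] [0,3900] [0,3900]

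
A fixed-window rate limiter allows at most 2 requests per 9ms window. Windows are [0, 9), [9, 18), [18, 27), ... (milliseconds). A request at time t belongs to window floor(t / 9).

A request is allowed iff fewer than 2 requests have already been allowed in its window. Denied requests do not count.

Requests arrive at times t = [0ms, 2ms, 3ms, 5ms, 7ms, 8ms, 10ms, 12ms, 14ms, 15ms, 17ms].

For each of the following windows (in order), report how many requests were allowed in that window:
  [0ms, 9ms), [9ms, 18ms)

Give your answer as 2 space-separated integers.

Answer: 2 2

Derivation:
Processing requests:
  req#1 t=0ms (window 0): ALLOW
  req#2 t=2ms (window 0): ALLOW
  req#3 t=3ms (window 0): DENY
  req#4 t=5ms (window 0): DENY
  req#5 t=7ms (window 0): DENY
  req#6 t=8ms (window 0): DENY
  req#7 t=10ms (window 1): ALLOW
  req#8 t=12ms (window 1): ALLOW
  req#9 t=14ms (window 1): DENY
  req#10 t=15ms (window 1): DENY
  req#11 t=17ms (window 1): DENY

Allowed counts by window: 2 2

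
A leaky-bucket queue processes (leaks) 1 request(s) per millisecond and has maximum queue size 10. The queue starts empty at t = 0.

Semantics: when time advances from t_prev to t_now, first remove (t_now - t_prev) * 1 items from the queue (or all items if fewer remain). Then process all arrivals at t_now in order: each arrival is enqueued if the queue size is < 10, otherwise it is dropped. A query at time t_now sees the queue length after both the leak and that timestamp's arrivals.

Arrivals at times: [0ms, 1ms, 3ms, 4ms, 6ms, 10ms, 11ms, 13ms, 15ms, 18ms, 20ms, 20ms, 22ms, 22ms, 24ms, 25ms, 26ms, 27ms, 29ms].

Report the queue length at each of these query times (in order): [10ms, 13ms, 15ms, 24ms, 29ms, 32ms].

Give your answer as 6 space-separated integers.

Queue lengths at query times:
  query t=10ms: backlog = 1
  query t=13ms: backlog = 1
  query t=15ms: backlog = 1
  query t=24ms: backlog = 1
  query t=29ms: backlog = 1
  query t=32ms: backlog = 0

Answer: 1 1 1 1 1 0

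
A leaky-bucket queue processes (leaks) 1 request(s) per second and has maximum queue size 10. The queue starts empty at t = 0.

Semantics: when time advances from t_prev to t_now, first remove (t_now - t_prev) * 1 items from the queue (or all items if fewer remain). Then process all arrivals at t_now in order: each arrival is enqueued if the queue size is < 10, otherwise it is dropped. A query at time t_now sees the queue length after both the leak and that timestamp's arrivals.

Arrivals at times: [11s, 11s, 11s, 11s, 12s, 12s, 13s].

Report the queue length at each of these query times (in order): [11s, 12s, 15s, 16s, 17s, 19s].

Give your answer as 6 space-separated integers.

Answer: 4 5 3 2 1 0

Derivation:
Queue lengths at query times:
  query t=11s: backlog = 4
  query t=12s: backlog = 5
  query t=15s: backlog = 3
  query t=16s: backlog = 2
  query t=17s: backlog = 1
  query t=19s: backlog = 0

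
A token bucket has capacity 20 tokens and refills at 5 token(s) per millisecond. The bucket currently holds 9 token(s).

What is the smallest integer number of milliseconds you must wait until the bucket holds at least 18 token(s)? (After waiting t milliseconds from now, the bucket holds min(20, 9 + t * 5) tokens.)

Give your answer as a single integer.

Answer: 2

Derivation:
Need 9 + t * 5 >= 18, so t >= 9/5.
Smallest integer t = ceil(9/5) = 2.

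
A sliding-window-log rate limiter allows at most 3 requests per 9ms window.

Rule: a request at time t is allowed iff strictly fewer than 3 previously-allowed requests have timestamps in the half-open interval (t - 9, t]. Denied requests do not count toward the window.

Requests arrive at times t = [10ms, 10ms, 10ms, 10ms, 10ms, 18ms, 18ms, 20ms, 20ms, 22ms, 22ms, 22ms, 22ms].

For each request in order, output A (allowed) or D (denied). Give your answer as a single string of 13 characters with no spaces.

Answer: AAADDDDAAADDD

Derivation:
Tracking allowed requests in the window:
  req#1 t=10ms: ALLOW
  req#2 t=10ms: ALLOW
  req#3 t=10ms: ALLOW
  req#4 t=10ms: DENY
  req#5 t=10ms: DENY
  req#6 t=18ms: DENY
  req#7 t=18ms: DENY
  req#8 t=20ms: ALLOW
  req#9 t=20ms: ALLOW
  req#10 t=22ms: ALLOW
  req#11 t=22ms: DENY
  req#12 t=22ms: DENY
  req#13 t=22ms: DENY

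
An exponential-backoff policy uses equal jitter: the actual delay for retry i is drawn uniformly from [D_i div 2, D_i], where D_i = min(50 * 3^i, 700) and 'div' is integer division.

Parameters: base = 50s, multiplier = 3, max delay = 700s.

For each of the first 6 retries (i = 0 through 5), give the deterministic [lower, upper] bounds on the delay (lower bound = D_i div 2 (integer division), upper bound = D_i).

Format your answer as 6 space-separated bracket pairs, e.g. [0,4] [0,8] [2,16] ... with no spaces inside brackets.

Answer: [25,50] [75,150] [225,450] [350,700] [350,700] [350,700]

Derivation:
Computing bounds per retry:
  i=0: D_i=min(50*3^0,700)=50, bounds=[25,50]
  i=1: D_i=min(50*3^1,700)=150, bounds=[75,150]
  i=2: D_i=min(50*3^2,700)=450, bounds=[225,450]
  i=3: D_i=min(50*3^3,700)=700, bounds=[350,700]
  i=4: D_i=min(50*3^4,700)=700, bounds=[350,700]
  i=5: D_i=min(50*3^5,700)=700, bounds=[350,700]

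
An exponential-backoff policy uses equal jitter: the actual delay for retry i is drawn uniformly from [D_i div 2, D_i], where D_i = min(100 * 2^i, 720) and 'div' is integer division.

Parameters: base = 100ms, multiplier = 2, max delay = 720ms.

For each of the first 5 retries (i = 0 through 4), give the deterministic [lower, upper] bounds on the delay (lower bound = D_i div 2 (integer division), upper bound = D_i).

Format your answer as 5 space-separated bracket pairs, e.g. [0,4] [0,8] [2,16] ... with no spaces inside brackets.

Computing bounds per retry:
  i=0: D_i=min(100*2^0,720)=100, bounds=[50,100]
  i=1: D_i=min(100*2^1,720)=200, bounds=[100,200]
  i=2: D_i=min(100*2^2,720)=400, bounds=[200,400]
  i=3: D_i=min(100*2^3,720)=720, bounds=[360,720]
  i=4: D_i=min(100*2^4,720)=720, bounds=[360,720]

Answer: [50,100] [100,200] [200,400] [360,720] [360,720]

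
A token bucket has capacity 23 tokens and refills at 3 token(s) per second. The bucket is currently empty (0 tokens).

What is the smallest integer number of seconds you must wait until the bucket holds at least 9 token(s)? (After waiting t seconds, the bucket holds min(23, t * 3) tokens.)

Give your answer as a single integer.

Answer: 3

Derivation:
Need t * 3 >= 9, so t >= 9/3.
Smallest integer t = ceil(9/3) = 3.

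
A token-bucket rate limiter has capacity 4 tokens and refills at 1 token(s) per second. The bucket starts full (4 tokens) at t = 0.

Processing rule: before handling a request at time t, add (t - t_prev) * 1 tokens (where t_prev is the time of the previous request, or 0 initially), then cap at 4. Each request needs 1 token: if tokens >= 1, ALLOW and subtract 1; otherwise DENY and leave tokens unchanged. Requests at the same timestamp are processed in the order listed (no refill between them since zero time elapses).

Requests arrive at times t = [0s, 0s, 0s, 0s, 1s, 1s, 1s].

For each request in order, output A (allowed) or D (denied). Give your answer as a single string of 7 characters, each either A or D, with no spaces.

Simulating step by step:
  req#1 t=0s: ALLOW
  req#2 t=0s: ALLOW
  req#3 t=0s: ALLOW
  req#4 t=0s: ALLOW
  req#5 t=1s: ALLOW
  req#6 t=1s: DENY
  req#7 t=1s: DENY

Answer: AAAAADD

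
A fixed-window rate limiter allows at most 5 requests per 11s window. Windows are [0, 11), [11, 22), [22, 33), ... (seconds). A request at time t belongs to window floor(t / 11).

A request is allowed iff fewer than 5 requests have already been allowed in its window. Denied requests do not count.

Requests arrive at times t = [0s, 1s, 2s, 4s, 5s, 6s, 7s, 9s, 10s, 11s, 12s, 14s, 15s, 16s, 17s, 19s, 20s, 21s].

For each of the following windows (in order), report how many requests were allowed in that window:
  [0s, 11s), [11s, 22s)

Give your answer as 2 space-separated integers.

Processing requests:
  req#1 t=0s (window 0): ALLOW
  req#2 t=1s (window 0): ALLOW
  req#3 t=2s (window 0): ALLOW
  req#4 t=4s (window 0): ALLOW
  req#5 t=5s (window 0): ALLOW
  req#6 t=6s (window 0): DENY
  req#7 t=7s (window 0): DENY
  req#8 t=9s (window 0): DENY
  req#9 t=10s (window 0): DENY
  req#10 t=11s (window 1): ALLOW
  req#11 t=12s (window 1): ALLOW
  req#12 t=14s (window 1): ALLOW
  req#13 t=15s (window 1): ALLOW
  req#14 t=16s (window 1): ALLOW
  req#15 t=17s (window 1): DENY
  req#16 t=19s (window 1): DENY
  req#17 t=20s (window 1): DENY
  req#18 t=21s (window 1): DENY

Allowed counts by window: 5 5

Answer: 5 5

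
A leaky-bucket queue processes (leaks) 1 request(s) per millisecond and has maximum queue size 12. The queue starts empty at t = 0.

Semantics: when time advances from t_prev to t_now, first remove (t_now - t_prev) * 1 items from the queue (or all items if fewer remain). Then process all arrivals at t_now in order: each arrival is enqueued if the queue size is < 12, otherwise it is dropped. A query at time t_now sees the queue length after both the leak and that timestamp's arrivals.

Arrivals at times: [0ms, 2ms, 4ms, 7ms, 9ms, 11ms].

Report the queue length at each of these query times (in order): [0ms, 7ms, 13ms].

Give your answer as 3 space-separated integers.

Answer: 1 1 0

Derivation:
Queue lengths at query times:
  query t=0ms: backlog = 1
  query t=7ms: backlog = 1
  query t=13ms: backlog = 0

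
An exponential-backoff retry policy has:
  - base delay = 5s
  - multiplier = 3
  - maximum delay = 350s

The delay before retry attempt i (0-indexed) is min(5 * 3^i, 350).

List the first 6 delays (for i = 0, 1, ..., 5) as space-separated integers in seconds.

Computing each delay:
  i=0: min(5*3^0, 350) = 5
  i=1: min(5*3^1, 350) = 15
  i=2: min(5*3^2, 350) = 45
  i=3: min(5*3^3, 350) = 135
  i=4: min(5*3^4, 350) = 350
  i=5: min(5*3^5, 350) = 350

Answer: 5 15 45 135 350 350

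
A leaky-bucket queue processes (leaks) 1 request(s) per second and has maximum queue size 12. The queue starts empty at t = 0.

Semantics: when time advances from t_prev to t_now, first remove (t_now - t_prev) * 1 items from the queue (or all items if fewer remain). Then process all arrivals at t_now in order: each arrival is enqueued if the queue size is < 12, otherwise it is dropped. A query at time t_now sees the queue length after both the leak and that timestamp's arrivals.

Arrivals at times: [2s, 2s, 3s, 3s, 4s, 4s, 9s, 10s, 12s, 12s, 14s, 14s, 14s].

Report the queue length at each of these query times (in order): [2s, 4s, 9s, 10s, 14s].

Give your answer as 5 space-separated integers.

Queue lengths at query times:
  query t=2s: backlog = 2
  query t=4s: backlog = 4
  query t=9s: backlog = 1
  query t=10s: backlog = 1
  query t=14s: backlog = 3

Answer: 2 4 1 1 3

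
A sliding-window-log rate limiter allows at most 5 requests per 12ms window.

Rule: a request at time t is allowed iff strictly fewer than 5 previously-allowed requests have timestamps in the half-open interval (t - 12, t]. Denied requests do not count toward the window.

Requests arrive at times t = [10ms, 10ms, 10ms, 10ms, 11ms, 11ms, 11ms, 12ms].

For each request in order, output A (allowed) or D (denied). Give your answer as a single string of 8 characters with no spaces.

Tracking allowed requests in the window:
  req#1 t=10ms: ALLOW
  req#2 t=10ms: ALLOW
  req#3 t=10ms: ALLOW
  req#4 t=10ms: ALLOW
  req#5 t=11ms: ALLOW
  req#6 t=11ms: DENY
  req#7 t=11ms: DENY
  req#8 t=12ms: DENY

Answer: AAAAADDD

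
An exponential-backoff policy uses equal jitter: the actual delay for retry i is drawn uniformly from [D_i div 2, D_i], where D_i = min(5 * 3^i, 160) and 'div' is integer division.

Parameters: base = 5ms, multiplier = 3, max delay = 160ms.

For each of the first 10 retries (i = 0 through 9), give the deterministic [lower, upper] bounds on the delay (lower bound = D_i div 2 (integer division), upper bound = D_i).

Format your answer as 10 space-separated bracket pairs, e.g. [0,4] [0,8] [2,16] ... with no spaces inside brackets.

Computing bounds per retry:
  i=0: D_i=min(5*3^0,160)=5, bounds=[2,5]
  i=1: D_i=min(5*3^1,160)=15, bounds=[7,15]
  i=2: D_i=min(5*3^2,160)=45, bounds=[22,45]
  i=3: D_i=min(5*3^3,160)=135, bounds=[67,135]
  i=4: D_i=min(5*3^4,160)=160, bounds=[80,160]
  i=5: D_i=min(5*3^5,160)=160, bounds=[80,160]
  i=6: D_i=min(5*3^6,160)=160, bounds=[80,160]
  i=7: D_i=min(5*3^7,160)=160, bounds=[80,160]
  i=8: D_i=min(5*3^8,160)=160, bounds=[80,160]
  i=9: D_i=min(5*3^9,160)=160, bounds=[80,160]

Answer: [2,5] [7,15] [22,45] [67,135] [80,160] [80,160] [80,160] [80,160] [80,160] [80,160]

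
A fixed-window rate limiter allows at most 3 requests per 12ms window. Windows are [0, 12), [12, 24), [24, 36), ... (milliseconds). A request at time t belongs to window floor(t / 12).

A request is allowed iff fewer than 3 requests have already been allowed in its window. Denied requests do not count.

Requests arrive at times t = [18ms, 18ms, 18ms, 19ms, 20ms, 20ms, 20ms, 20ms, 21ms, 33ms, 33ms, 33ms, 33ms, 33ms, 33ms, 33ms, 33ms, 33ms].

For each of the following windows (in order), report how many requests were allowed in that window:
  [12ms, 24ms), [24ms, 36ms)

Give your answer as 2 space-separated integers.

Answer: 3 3

Derivation:
Processing requests:
  req#1 t=18ms (window 1): ALLOW
  req#2 t=18ms (window 1): ALLOW
  req#3 t=18ms (window 1): ALLOW
  req#4 t=19ms (window 1): DENY
  req#5 t=20ms (window 1): DENY
  req#6 t=20ms (window 1): DENY
  req#7 t=20ms (window 1): DENY
  req#8 t=20ms (window 1): DENY
  req#9 t=21ms (window 1): DENY
  req#10 t=33ms (window 2): ALLOW
  req#11 t=33ms (window 2): ALLOW
  req#12 t=33ms (window 2): ALLOW
  req#13 t=33ms (window 2): DENY
  req#14 t=33ms (window 2): DENY
  req#15 t=33ms (window 2): DENY
  req#16 t=33ms (window 2): DENY
  req#17 t=33ms (window 2): DENY
  req#18 t=33ms (window 2): DENY

Allowed counts by window: 3 3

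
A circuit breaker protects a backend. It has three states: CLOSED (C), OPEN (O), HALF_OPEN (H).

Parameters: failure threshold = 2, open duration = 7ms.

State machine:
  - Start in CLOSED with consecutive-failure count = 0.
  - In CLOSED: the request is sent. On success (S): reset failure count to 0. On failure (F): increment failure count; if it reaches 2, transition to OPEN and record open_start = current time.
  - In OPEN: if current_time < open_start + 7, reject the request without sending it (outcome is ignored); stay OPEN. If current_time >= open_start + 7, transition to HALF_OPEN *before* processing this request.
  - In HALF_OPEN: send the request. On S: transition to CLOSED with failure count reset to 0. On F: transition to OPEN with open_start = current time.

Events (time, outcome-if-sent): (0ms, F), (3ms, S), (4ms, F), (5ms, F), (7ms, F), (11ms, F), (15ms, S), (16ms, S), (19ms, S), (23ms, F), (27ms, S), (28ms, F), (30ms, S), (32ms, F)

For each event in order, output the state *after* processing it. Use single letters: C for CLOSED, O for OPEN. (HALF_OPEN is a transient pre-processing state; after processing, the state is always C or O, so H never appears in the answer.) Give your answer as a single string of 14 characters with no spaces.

State after each event:
  event#1 t=0ms outcome=F: state=CLOSED
  event#2 t=3ms outcome=S: state=CLOSED
  event#3 t=4ms outcome=F: state=CLOSED
  event#4 t=5ms outcome=F: state=OPEN
  event#5 t=7ms outcome=F: state=OPEN
  event#6 t=11ms outcome=F: state=OPEN
  event#7 t=15ms outcome=S: state=CLOSED
  event#8 t=16ms outcome=S: state=CLOSED
  event#9 t=19ms outcome=S: state=CLOSED
  event#10 t=23ms outcome=F: state=CLOSED
  event#11 t=27ms outcome=S: state=CLOSED
  event#12 t=28ms outcome=F: state=CLOSED
  event#13 t=30ms outcome=S: state=CLOSED
  event#14 t=32ms outcome=F: state=CLOSED

Answer: CCCOOOCCCCCCCC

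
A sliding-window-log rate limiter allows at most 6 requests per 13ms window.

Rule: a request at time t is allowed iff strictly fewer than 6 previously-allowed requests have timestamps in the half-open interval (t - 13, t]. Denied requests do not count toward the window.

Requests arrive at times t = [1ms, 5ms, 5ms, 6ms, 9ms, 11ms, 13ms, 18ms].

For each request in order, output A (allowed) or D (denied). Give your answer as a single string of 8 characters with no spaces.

Tracking allowed requests in the window:
  req#1 t=1ms: ALLOW
  req#2 t=5ms: ALLOW
  req#3 t=5ms: ALLOW
  req#4 t=6ms: ALLOW
  req#5 t=9ms: ALLOW
  req#6 t=11ms: ALLOW
  req#7 t=13ms: DENY
  req#8 t=18ms: ALLOW

Answer: AAAAAADA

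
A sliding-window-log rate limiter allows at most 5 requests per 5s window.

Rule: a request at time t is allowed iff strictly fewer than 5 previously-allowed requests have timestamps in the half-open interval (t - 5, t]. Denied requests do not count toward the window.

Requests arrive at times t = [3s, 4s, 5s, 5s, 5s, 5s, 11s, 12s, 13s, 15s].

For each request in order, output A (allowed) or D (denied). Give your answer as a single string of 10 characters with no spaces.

Answer: AAAAADAAAA

Derivation:
Tracking allowed requests in the window:
  req#1 t=3s: ALLOW
  req#2 t=4s: ALLOW
  req#3 t=5s: ALLOW
  req#4 t=5s: ALLOW
  req#5 t=5s: ALLOW
  req#6 t=5s: DENY
  req#7 t=11s: ALLOW
  req#8 t=12s: ALLOW
  req#9 t=13s: ALLOW
  req#10 t=15s: ALLOW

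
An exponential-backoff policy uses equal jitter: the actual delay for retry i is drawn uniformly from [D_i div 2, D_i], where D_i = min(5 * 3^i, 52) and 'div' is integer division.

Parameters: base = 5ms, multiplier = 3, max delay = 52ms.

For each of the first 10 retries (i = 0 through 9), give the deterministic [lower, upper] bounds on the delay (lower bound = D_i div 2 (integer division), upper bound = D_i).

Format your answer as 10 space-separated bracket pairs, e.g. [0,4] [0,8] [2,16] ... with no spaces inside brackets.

Answer: [2,5] [7,15] [22,45] [26,52] [26,52] [26,52] [26,52] [26,52] [26,52] [26,52]

Derivation:
Computing bounds per retry:
  i=0: D_i=min(5*3^0,52)=5, bounds=[2,5]
  i=1: D_i=min(5*3^1,52)=15, bounds=[7,15]
  i=2: D_i=min(5*3^2,52)=45, bounds=[22,45]
  i=3: D_i=min(5*3^3,52)=52, bounds=[26,52]
  i=4: D_i=min(5*3^4,52)=52, bounds=[26,52]
  i=5: D_i=min(5*3^5,52)=52, bounds=[26,52]
  i=6: D_i=min(5*3^6,52)=52, bounds=[26,52]
  i=7: D_i=min(5*3^7,52)=52, bounds=[26,52]
  i=8: D_i=min(5*3^8,52)=52, bounds=[26,52]
  i=9: D_i=min(5*3^9,52)=52, bounds=[26,52]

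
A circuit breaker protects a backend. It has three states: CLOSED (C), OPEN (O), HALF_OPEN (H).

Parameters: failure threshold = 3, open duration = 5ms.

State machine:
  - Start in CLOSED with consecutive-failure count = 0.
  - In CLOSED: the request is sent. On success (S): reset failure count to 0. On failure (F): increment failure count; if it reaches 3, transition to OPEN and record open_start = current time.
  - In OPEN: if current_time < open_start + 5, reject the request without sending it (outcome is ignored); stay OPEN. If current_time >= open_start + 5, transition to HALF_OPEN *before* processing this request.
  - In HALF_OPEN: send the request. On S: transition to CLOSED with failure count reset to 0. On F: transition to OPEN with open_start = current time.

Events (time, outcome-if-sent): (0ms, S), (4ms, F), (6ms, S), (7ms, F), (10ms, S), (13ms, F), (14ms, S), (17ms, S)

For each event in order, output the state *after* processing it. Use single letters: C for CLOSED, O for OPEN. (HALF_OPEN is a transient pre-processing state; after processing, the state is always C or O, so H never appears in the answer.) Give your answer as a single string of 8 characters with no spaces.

Answer: CCCCCCCC

Derivation:
State after each event:
  event#1 t=0ms outcome=S: state=CLOSED
  event#2 t=4ms outcome=F: state=CLOSED
  event#3 t=6ms outcome=S: state=CLOSED
  event#4 t=7ms outcome=F: state=CLOSED
  event#5 t=10ms outcome=S: state=CLOSED
  event#6 t=13ms outcome=F: state=CLOSED
  event#7 t=14ms outcome=S: state=CLOSED
  event#8 t=17ms outcome=S: state=CLOSED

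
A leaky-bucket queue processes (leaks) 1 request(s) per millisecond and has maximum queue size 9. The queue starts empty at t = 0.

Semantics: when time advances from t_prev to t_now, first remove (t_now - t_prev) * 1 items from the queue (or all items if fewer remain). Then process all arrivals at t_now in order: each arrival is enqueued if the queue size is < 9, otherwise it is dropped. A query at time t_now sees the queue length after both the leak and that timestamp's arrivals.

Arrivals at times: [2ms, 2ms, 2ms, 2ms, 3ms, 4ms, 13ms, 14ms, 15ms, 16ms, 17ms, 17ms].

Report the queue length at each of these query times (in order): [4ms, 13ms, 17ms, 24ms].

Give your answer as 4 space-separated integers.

Queue lengths at query times:
  query t=4ms: backlog = 4
  query t=13ms: backlog = 1
  query t=17ms: backlog = 2
  query t=24ms: backlog = 0

Answer: 4 1 2 0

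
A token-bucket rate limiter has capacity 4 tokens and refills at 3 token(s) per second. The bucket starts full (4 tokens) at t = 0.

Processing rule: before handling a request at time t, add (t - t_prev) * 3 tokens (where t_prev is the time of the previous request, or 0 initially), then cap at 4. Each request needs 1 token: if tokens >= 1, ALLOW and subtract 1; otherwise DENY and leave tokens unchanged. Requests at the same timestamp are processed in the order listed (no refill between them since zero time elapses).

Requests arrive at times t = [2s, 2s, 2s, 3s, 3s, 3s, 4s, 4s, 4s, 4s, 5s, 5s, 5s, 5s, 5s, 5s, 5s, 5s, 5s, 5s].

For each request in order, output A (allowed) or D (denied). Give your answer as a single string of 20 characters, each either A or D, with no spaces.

Answer: AAAAAAAAAAAAADDDDDDD

Derivation:
Simulating step by step:
  req#1 t=2s: ALLOW
  req#2 t=2s: ALLOW
  req#3 t=2s: ALLOW
  req#4 t=3s: ALLOW
  req#5 t=3s: ALLOW
  req#6 t=3s: ALLOW
  req#7 t=4s: ALLOW
  req#8 t=4s: ALLOW
  req#9 t=4s: ALLOW
  req#10 t=4s: ALLOW
  req#11 t=5s: ALLOW
  req#12 t=5s: ALLOW
  req#13 t=5s: ALLOW
  req#14 t=5s: DENY
  req#15 t=5s: DENY
  req#16 t=5s: DENY
  req#17 t=5s: DENY
  req#18 t=5s: DENY
  req#19 t=5s: DENY
  req#20 t=5s: DENY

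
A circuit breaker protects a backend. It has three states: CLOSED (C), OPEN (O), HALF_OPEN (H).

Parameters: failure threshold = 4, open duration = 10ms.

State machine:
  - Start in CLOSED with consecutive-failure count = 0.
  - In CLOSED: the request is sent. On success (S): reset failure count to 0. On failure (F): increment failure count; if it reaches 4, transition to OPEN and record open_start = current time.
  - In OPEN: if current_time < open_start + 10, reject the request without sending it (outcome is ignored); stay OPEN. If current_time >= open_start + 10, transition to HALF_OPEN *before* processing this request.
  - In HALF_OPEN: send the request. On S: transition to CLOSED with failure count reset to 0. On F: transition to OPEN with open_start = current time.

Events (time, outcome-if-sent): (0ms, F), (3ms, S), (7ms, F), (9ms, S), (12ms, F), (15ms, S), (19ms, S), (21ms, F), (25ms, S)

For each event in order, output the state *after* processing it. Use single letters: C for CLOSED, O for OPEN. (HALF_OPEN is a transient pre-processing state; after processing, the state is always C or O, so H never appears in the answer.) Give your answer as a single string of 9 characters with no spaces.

Answer: CCCCCCCCC

Derivation:
State after each event:
  event#1 t=0ms outcome=F: state=CLOSED
  event#2 t=3ms outcome=S: state=CLOSED
  event#3 t=7ms outcome=F: state=CLOSED
  event#4 t=9ms outcome=S: state=CLOSED
  event#5 t=12ms outcome=F: state=CLOSED
  event#6 t=15ms outcome=S: state=CLOSED
  event#7 t=19ms outcome=S: state=CLOSED
  event#8 t=21ms outcome=F: state=CLOSED
  event#9 t=25ms outcome=S: state=CLOSED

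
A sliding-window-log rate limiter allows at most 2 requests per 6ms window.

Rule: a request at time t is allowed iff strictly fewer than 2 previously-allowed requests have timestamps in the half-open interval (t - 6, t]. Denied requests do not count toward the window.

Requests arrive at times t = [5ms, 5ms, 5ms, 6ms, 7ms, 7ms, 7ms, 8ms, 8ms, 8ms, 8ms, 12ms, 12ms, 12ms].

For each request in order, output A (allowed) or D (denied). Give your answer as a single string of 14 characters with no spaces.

Tracking allowed requests in the window:
  req#1 t=5ms: ALLOW
  req#2 t=5ms: ALLOW
  req#3 t=5ms: DENY
  req#4 t=6ms: DENY
  req#5 t=7ms: DENY
  req#6 t=7ms: DENY
  req#7 t=7ms: DENY
  req#8 t=8ms: DENY
  req#9 t=8ms: DENY
  req#10 t=8ms: DENY
  req#11 t=8ms: DENY
  req#12 t=12ms: ALLOW
  req#13 t=12ms: ALLOW
  req#14 t=12ms: DENY

Answer: AADDDDDDDDDAAD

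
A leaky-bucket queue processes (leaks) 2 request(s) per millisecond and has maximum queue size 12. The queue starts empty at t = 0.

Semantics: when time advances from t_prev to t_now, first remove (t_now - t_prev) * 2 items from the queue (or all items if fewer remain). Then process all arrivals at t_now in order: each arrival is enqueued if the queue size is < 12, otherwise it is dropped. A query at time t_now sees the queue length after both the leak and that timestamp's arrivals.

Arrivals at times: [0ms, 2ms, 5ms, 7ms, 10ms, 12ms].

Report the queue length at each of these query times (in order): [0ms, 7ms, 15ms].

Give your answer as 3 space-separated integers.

Queue lengths at query times:
  query t=0ms: backlog = 1
  query t=7ms: backlog = 1
  query t=15ms: backlog = 0

Answer: 1 1 0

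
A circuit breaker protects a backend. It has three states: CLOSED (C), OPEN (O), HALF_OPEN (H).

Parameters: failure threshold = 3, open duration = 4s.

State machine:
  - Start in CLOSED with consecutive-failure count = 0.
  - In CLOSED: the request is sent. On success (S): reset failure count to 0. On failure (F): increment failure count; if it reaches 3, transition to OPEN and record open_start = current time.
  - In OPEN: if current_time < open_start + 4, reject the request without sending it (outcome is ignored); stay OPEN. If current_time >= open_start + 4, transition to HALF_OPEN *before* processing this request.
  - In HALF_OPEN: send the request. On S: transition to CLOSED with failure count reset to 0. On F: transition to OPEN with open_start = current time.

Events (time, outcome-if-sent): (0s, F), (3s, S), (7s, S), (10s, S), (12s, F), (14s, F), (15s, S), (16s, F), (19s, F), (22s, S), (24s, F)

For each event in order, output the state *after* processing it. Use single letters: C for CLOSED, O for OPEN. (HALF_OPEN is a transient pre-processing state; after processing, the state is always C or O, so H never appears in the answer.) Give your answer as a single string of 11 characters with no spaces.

Answer: CCCCCCCCCCC

Derivation:
State after each event:
  event#1 t=0s outcome=F: state=CLOSED
  event#2 t=3s outcome=S: state=CLOSED
  event#3 t=7s outcome=S: state=CLOSED
  event#4 t=10s outcome=S: state=CLOSED
  event#5 t=12s outcome=F: state=CLOSED
  event#6 t=14s outcome=F: state=CLOSED
  event#7 t=15s outcome=S: state=CLOSED
  event#8 t=16s outcome=F: state=CLOSED
  event#9 t=19s outcome=F: state=CLOSED
  event#10 t=22s outcome=S: state=CLOSED
  event#11 t=24s outcome=F: state=CLOSED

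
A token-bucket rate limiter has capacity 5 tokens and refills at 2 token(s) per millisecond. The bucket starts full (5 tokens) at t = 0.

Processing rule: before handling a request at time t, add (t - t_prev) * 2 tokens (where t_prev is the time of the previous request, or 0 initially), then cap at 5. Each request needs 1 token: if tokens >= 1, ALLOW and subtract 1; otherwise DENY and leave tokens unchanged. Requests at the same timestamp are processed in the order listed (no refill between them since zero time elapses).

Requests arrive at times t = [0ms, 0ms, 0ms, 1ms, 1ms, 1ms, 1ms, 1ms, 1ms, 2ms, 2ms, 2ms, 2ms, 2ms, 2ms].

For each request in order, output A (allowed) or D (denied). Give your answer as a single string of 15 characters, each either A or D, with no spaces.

Simulating step by step:
  req#1 t=0ms: ALLOW
  req#2 t=0ms: ALLOW
  req#3 t=0ms: ALLOW
  req#4 t=1ms: ALLOW
  req#5 t=1ms: ALLOW
  req#6 t=1ms: ALLOW
  req#7 t=1ms: ALLOW
  req#8 t=1ms: DENY
  req#9 t=1ms: DENY
  req#10 t=2ms: ALLOW
  req#11 t=2ms: ALLOW
  req#12 t=2ms: DENY
  req#13 t=2ms: DENY
  req#14 t=2ms: DENY
  req#15 t=2ms: DENY

Answer: AAAAAAADDAADDDD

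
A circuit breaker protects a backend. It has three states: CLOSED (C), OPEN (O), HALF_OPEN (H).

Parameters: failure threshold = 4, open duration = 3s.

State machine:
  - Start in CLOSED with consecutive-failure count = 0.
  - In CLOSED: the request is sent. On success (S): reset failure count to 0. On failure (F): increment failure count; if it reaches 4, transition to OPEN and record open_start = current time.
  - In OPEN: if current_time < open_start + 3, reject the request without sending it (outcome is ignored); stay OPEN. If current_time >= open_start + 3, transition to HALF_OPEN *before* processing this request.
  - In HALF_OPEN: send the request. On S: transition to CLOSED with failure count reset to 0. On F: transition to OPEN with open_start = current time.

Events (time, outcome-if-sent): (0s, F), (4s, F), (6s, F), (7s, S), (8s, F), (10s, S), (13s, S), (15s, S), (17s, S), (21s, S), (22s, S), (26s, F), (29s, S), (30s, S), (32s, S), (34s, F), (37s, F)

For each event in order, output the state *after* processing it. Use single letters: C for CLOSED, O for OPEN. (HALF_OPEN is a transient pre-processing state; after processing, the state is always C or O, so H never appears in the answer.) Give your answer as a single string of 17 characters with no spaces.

Answer: CCCCCCCCCCCCCCCCC

Derivation:
State after each event:
  event#1 t=0s outcome=F: state=CLOSED
  event#2 t=4s outcome=F: state=CLOSED
  event#3 t=6s outcome=F: state=CLOSED
  event#4 t=7s outcome=S: state=CLOSED
  event#5 t=8s outcome=F: state=CLOSED
  event#6 t=10s outcome=S: state=CLOSED
  event#7 t=13s outcome=S: state=CLOSED
  event#8 t=15s outcome=S: state=CLOSED
  event#9 t=17s outcome=S: state=CLOSED
  event#10 t=21s outcome=S: state=CLOSED
  event#11 t=22s outcome=S: state=CLOSED
  event#12 t=26s outcome=F: state=CLOSED
  event#13 t=29s outcome=S: state=CLOSED
  event#14 t=30s outcome=S: state=CLOSED
  event#15 t=32s outcome=S: state=CLOSED
  event#16 t=34s outcome=F: state=CLOSED
  event#17 t=37s outcome=F: state=CLOSED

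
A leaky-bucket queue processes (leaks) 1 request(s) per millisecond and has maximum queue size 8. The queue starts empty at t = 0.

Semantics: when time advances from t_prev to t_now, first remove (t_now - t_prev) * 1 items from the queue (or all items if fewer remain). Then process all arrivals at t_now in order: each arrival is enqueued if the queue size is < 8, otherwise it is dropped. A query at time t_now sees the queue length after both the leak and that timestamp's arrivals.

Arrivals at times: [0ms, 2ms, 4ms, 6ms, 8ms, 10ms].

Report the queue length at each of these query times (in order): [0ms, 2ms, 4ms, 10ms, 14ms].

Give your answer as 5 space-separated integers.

Queue lengths at query times:
  query t=0ms: backlog = 1
  query t=2ms: backlog = 1
  query t=4ms: backlog = 1
  query t=10ms: backlog = 1
  query t=14ms: backlog = 0

Answer: 1 1 1 1 0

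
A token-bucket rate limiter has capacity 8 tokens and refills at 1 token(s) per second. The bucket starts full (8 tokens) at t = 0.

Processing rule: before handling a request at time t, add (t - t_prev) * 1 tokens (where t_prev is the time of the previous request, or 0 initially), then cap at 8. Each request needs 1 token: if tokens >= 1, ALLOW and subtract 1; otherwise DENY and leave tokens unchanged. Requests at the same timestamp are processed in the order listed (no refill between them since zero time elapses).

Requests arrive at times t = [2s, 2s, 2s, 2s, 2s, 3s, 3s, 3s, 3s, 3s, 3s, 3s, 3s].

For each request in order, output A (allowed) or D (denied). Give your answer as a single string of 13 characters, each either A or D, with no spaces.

Answer: AAAAAAAAADDDD

Derivation:
Simulating step by step:
  req#1 t=2s: ALLOW
  req#2 t=2s: ALLOW
  req#3 t=2s: ALLOW
  req#4 t=2s: ALLOW
  req#5 t=2s: ALLOW
  req#6 t=3s: ALLOW
  req#7 t=3s: ALLOW
  req#8 t=3s: ALLOW
  req#9 t=3s: ALLOW
  req#10 t=3s: DENY
  req#11 t=3s: DENY
  req#12 t=3s: DENY
  req#13 t=3s: DENY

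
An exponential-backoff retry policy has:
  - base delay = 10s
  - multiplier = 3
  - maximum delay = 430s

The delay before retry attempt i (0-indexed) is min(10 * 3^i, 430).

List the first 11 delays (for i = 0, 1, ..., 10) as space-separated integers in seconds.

Answer: 10 30 90 270 430 430 430 430 430 430 430

Derivation:
Computing each delay:
  i=0: min(10*3^0, 430) = 10
  i=1: min(10*3^1, 430) = 30
  i=2: min(10*3^2, 430) = 90
  i=3: min(10*3^3, 430) = 270
  i=4: min(10*3^4, 430) = 430
  i=5: min(10*3^5, 430) = 430
  i=6: min(10*3^6, 430) = 430
  i=7: min(10*3^7, 430) = 430
  i=8: min(10*3^8, 430) = 430
  i=9: min(10*3^9, 430) = 430
  i=10: min(10*3^10, 430) = 430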